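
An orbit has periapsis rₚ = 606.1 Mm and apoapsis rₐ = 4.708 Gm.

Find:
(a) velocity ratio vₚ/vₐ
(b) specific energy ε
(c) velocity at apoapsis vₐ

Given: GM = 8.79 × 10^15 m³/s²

Convert to SI: rₚ = 606.1 Mm = 6.061e+08 m; rₐ = 4.708 Gm = 4.708e+09 m.
(a) Conservation of angular momentum (rₚvₚ = rₐvₐ) gives vₚ/vₐ = rₐ/rₚ = 4.708e+09/6.061e+08 ≈ 7.768
(b) With a = (rₚ + rₐ)/2 = 2.65705e+09 m, ε = −GM/(2a) = −8.79e+15/(2 · 2.65705e+09) J/kg ≈ -1.654e+06 J/kg
(c) With a = (rₚ + rₐ)/2 = 2.65705e+09 m, vₐ = √(GM (2/rₐ − 1/a)) = √(8.79e+15 · (2/4.708e+09 − 1/2.65705e+09)) m/s ≈ 652.6 m/s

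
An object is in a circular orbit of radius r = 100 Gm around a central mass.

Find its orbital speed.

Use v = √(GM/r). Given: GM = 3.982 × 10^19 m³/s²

Convert to SI: r = 100 Gm = 1e+11 m.
For a circular orbit, gravity supplies the centripetal force, so v = √(GM / r).
v = √(3.982e+19 / 1e+11) m/s ≈ 1.995e+04 m/s = 19.95 km/s.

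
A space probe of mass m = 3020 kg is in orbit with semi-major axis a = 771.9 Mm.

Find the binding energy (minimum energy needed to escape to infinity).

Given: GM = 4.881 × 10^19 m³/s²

Convert to SI: a = 771.9 Mm = 7.719e+08 m.
Total orbital energy is E = −GMm/(2a); binding energy is E_bind = −E = GMm/(2a).
E_bind = 4.881e+19 · 3020 / (2 · 7.719e+08) J ≈ 9.548e+13 J = 95.48 TJ.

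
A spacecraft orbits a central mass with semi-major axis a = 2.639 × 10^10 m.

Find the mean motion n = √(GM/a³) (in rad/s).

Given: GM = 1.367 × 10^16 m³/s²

n = √(GM / a³).
n = √(1.367e+16 / (2.639e+10)³) rad/s ≈ 2.727e-08 rad/s.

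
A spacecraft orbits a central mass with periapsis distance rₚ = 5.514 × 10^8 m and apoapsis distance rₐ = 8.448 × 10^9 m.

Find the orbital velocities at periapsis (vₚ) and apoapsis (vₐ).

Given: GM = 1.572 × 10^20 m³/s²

Use the vis-viva equation v² = GM(2/r − 1/a) with a = (rₚ + rₐ)/2 = (5.514e+08 + 8.448e+09)/2 = 4.4997e+09 m.
vₚ = √(GM · (2/rₚ − 1/a)) = √(1.572e+20 · (2/5.514e+08 − 1/4.4997e+09)) m/s ≈ 7.316e+05 m/s = 731.6 km/s.
vₐ = √(GM · (2/rₐ − 1/a)) = √(1.572e+20 · (2/8.448e+09 − 1/4.4997e+09)) m/s ≈ 4.775e+04 m/s = 47.75 km/s.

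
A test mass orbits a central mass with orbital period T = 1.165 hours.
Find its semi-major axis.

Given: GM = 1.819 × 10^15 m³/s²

Convert to SI: T = 1.165 hours = 4194 s.
Invert Kepler's third law: a = (GM · T² / (4π²))^(1/3).
Substituting T = 4194 s and GM = 1.819e+15 m³/s²:
a = (1.819e+15 · (4194)² / (4π²))^(1/3) m
a ≈ 9.323e+06 m = 9.323 Mm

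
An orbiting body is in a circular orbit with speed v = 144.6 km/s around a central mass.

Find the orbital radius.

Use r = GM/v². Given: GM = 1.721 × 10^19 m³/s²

Convert to SI: v = 144.6 km/s = 144600 m/s.
For a circular orbit, v² = GM / r, so r = GM / v².
r = 1.721e+19 / (144600)² m ≈ 8.231e+08 m = 823.1 Mm.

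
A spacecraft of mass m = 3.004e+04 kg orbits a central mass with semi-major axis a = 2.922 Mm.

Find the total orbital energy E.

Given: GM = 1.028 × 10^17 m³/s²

Convert to SI: a = 2.922 Mm = 2.922e+06 m.
E = −GMm / (2a).
E = −1.028e+17 · 3.004e+04 / (2 · 2.922e+06) J ≈ -5.284e+14 J = -528.4 TJ.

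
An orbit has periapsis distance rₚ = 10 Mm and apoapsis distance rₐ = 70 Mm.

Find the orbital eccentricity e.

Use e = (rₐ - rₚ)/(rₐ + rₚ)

Convert to SI: rₚ = 10 Mm = 1e+07 m; rₐ = 70 Mm = 7e+07 m.
e = (rₐ − rₚ) / (rₐ + rₚ).
e = (7e+07 − 1e+07) / (7e+07 + 1e+07) = 6e+07 / 8e+07 ≈ 0.75.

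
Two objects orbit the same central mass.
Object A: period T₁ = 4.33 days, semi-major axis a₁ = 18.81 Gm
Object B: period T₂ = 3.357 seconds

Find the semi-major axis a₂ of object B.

Convert to SI: T₁ = 4.33 days = 374112 s; a₁ = 18.81 Gm = 1.881e+10 m.
Kepler's third law: (T₁/T₂)² = (a₁/a₂)³ ⇒ a₂ = a₁ · (T₂/T₁)^(2/3).
T₂/T₁ = 3.357 / 374112 = 8.97325e-06.
a₂ = 1.881e+10 · (8.97325e-06)^(2/3) m ≈ 8.122e+06 m = 8.122 Mm.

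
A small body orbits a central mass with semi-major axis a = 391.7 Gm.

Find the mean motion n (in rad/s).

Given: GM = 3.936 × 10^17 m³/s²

Convert to SI: a = 391.7 Gm = 3.917e+11 m.
n = √(GM / a³).
n = √(3.936e+17 / (3.917e+11)³) rad/s ≈ 2.559e-09 rad/s.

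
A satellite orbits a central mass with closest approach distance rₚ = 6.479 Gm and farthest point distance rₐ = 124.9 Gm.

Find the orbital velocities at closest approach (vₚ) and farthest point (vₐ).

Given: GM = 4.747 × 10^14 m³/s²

Convert to SI: rₚ = 6.479 Gm = 6.479e+09 m; rₐ = 124.9 Gm = 1.249e+11 m.
Use the vis-viva equation v² = GM(2/r − 1/a) with a = (rₚ + rₐ)/2 = (6.479e+09 + 1.249e+11)/2 = 6.56895e+10 m.
vₚ = √(GM · (2/rₚ − 1/a)) = √(4.747e+14 · (2/6.479e+09 − 1/6.56895e+10)) m/s ≈ 373.2 m/s = 373.2 m/s.
vₐ = √(GM · (2/rₐ − 1/a)) = √(4.747e+14 · (2/1.249e+11 − 1/6.56895e+10)) m/s ≈ 19.36 m/s = 19.36 m/s.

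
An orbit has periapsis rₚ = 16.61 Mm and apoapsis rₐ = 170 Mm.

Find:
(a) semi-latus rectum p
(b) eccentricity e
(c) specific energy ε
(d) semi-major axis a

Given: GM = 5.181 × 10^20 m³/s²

Convert to SI: rₚ = 16.61 Mm = 1.661e+07 m; rₐ = 170 Mm = 1.7e+08 m.
(a) From a = (rₚ + rₐ)/2 = 9.3305e+07 m and e = (rₐ − rₚ)/(rₐ + rₚ) = 0.821982, p = a(1 − e²) = 9.3305e+07 · (1 − (0.821982)²) ≈ 3.026e+07 m
(b) e = (rₐ − rₚ)/(rₐ + rₚ) = (1.7e+08 − 1.661e+07)/(1.7e+08 + 1.661e+07) ≈ 0.822
(c) With a = (rₚ + rₐ)/2 = 9.3305e+07 m, ε = −GM/(2a) = −5.181e+20/(2 · 9.3305e+07) J/kg ≈ -2.776e+12 J/kg
(d) a = (rₚ + rₐ)/2 = (1.661e+07 + 1.7e+08)/2 ≈ 9.33e+07 m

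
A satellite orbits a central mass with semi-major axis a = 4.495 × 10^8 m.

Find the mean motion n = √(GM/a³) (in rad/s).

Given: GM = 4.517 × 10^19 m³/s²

n = √(GM / a³).
n = √(4.517e+19 / (4.495e+08)³) rad/s ≈ 0.0007052 rad/s.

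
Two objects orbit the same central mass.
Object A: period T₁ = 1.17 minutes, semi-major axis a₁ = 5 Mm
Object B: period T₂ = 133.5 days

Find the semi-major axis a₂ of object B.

Convert to SI: T₁ = 1.17 minutes = 70.2 s; a₁ = 5 Mm = 5e+06 m; T₂ = 133.5 days = 1.15344e+07 s.
Kepler's third law: (T₁/T₂)² = (a₁/a₂)³ ⇒ a₂ = a₁ · (T₂/T₁)^(2/3).
T₂/T₁ = 1.15344e+07 / 70.2 = 164308.
a₂ = 5e+06 · (164308)^(2/3) m ≈ 1.5e+10 m = 15 Gm.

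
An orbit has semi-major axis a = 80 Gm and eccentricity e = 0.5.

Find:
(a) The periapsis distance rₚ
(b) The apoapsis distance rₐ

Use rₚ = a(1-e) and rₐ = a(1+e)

Convert to SI: a = 80 Gm = 8e+10 m.
(a) rₚ = a(1 − e) = 8e+10 · (1 − 0.5) = 8e+10 · 0.5 ≈ 4e+10 m = 40 Gm.
(b) rₐ = a(1 + e) = 8e+10 · (1 + 0.5) = 8e+10 · 1.5 ≈ 1.2e+11 m = 120 Gm.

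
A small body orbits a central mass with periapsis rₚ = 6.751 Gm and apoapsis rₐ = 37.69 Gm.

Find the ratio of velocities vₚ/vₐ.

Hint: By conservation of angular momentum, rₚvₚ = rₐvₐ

Convert to SI: rₚ = 6.751 Gm = 6.751e+09 m; rₐ = 37.69 Gm = 3.769e+10 m.
Conservation of angular momentum gives rₚvₚ = rₐvₐ, so vₚ/vₐ = rₐ/rₚ.
vₚ/vₐ = 3.769e+10 / 6.751e+09 ≈ 5.583.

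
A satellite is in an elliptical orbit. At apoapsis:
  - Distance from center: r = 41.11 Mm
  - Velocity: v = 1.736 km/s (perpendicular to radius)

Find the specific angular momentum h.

Convert to SI: r = 41.11 Mm = 4.111e+07 m; v = 1.736 km/s = 1736 m/s.
With v perpendicular to r, h = r · v.
h = 4.111e+07 · 1736 m²/s ≈ 7.137e+10 m²/s.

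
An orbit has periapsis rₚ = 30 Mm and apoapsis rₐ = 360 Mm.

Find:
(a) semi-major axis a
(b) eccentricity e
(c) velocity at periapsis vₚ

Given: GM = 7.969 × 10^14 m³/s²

Convert to SI: rₚ = 30 Mm = 3e+07 m; rₐ = 360 Mm = 3.6e+08 m.
(a) a = (rₚ + rₐ)/2 = (3e+07 + 3.6e+08)/2 ≈ 1.95e+08 m
(b) e = (rₐ − rₚ)/(rₐ + rₚ) = (3.6e+08 − 3e+07)/(3.6e+08 + 3e+07) ≈ 0.8462
(c) With a = (rₚ + rₐ)/2 = 1.95e+08 m, vₚ = √(GM (2/rₚ − 1/a)) = √(7.969e+14 · (2/3e+07 − 1/1.95e+08)) m/s ≈ 7003 m/s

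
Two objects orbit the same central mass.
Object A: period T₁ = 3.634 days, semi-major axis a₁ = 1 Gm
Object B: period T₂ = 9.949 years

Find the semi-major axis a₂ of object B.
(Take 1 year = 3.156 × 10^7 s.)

Convert to SI: T₁ = 3.634 days = 313978 s; a₁ = 1 Gm = 1e+09 m; T₂ = 9.949 years = 3.1399e+08 s.
Kepler's third law: (T₁/T₂)² = (a₁/a₂)³ ⇒ a₂ = a₁ · (T₂/T₁)^(2/3).
T₂/T₁ = 3.1399e+08 / 313978 = 1000.04.
a₂ = 1e+09 · (1000.04)^(2/3) m ≈ 1e+11 m = 100 Gm.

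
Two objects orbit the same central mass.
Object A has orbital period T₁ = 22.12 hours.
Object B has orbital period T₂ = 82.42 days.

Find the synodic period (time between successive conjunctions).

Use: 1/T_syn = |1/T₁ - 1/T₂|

Convert to SI: T₁ = 22.12 hours = 79632 s; T₂ = 82.42 days = 7.12109e+06 s.
T_syn = |T₁ · T₂ / (T₁ − T₂)|.
T_syn = |79632 · 7.12109e+06 / (79632 − 7.12109e+06)| s ≈ 8.053e+04 s = 22.37 hours.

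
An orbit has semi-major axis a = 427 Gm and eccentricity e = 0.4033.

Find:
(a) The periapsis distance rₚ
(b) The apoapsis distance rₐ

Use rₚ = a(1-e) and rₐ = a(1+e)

Convert to SI: a = 427 Gm = 4.27e+11 m.
(a) rₚ = a(1 − e) = 4.27e+11 · (1 − 0.4033) = 4.27e+11 · 0.5967 ≈ 2.548e+11 m = 254.8 Gm.
(b) rₐ = a(1 + e) = 4.27e+11 · (1 + 0.4033) = 4.27e+11 · 1.4033 ≈ 5.992e+11 m = 599.2 Gm.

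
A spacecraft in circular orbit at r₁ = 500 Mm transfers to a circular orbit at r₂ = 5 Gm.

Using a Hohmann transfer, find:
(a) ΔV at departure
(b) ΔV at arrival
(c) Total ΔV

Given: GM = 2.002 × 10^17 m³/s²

Convert to SI: r₁ = 500 Mm = 5e+08 m; r₂ = 5 Gm = 5e+09 m.
Transfer semi-major axis: a_t = (r₁ + r₂)/2 = (5e+08 + 5e+09)/2 = 2.75e+09 m.
Circular speeds: v₁ = √(GM/r₁) = 20010 m/s, v₂ = √(GM/r₂) = 6327.72 m/s.
Transfer speeds (vis-viva v² = GM(2/r − 1/a_t)): v₁ᵗ = 26981.5 m/s, v₂ᵗ = 2698.15 m/s.
(a) ΔV₁ = |v₁ᵗ − v₁| ≈ 6971 m/s = 6.971 km/s.
(b) ΔV₂ = |v₂ − v₂ᵗ| ≈ 3630 m/s = 3.63 km/s.
(c) ΔV_total = ΔV₁ + ΔV₂ ≈ 1.06e+04 m/s = 10.6 km/s.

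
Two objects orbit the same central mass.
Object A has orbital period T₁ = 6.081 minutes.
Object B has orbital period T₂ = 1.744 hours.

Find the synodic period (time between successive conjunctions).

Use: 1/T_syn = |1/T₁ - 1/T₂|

Convert to SI: T₁ = 6.081 minutes = 364.86 s; T₂ = 1.744 hours = 6278.4 s.
T_syn = |T₁ · T₂ / (T₁ − T₂)|.
T_syn = |364.86 · 6278.4 / (364.86 − 6278.4)| s ≈ 387.4 s = 6.456 minutes.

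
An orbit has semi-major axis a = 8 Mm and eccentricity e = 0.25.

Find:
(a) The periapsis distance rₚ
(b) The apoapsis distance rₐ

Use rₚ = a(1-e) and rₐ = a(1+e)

Convert to SI: a = 8 Mm = 8e+06 m.
(a) rₚ = a(1 − e) = 8e+06 · (1 − 0.25) = 8e+06 · 0.75 ≈ 6e+06 m = 6 Mm.
(b) rₐ = a(1 + e) = 8e+06 · (1 + 0.25) = 8e+06 · 1.25 ≈ 1e+07 m = 10 Mm.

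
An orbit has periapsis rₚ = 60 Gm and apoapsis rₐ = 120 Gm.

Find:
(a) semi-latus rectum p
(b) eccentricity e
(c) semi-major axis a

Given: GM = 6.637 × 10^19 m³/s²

Convert to SI: rₚ = 60 Gm = 6e+10 m; rₐ = 120 Gm = 1.2e+11 m.
(a) From a = (rₚ + rₐ)/2 = 9e+10 m and e = (rₐ − rₚ)/(rₐ + rₚ) = 0.333333, p = a(1 − e²) = 9e+10 · (1 − (0.333333)²) ≈ 8e+10 m
(b) e = (rₐ − rₚ)/(rₐ + rₚ) = (1.2e+11 − 6e+10)/(1.2e+11 + 6e+10) ≈ 0.3333
(c) a = (rₚ + rₐ)/2 = (6e+10 + 1.2e+11)/2 ≈ 9e+10 m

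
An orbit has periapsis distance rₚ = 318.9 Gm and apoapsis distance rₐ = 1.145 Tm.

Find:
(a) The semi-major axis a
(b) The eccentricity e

Convert to SI: rₚ = 318.9 Gm = 3.189e+11 m; rₐ = 1.145 Tm = 1.145e+12 m.
(a) a = (rₚ + rₐ) / 2 = (3.189e+11 + 1.145e+12) / 2 ≈ 7.32e+11 m = 732 Gm.
(b) e = (rₐ − rₚ) / (rₐ + rₚ) = (1.145e+12 − 3.189e+11) / (1.145e+12 + 3.189e+11) ≈ 0.5643.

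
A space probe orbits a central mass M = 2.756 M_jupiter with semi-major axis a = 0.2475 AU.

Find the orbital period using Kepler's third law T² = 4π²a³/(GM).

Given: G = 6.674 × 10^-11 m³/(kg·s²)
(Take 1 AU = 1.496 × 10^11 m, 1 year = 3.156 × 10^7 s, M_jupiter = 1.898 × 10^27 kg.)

Convert to SI: a = 0.2475 AU = 3.7026e+10 m; M = 2.756 M_jupiter = 5.23089e+27 kg.
GM = G · M = 6.674e-11 · 5.23089e+27 = 3.49109e+17 m³/s².
Kepler's third law: T = 2π √(a³ / GM).
Substituting a = 3.7026e+10 m and GM = 3.49109e+17 m³/s²:
T = 2π √((3.7026e+10)³ / 3.49109e+17) s
T ≈ 7.576e+07 s = 2.401 years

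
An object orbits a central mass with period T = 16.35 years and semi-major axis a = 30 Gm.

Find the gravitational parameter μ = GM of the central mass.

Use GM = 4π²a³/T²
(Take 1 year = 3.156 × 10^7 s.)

Convert to SI: T = 16.35 years = 5.16006e+08 s; a = 30 Gm = 3e+10 m.
GM = 4π² · a³ / T².
GM = 4π² · (3e+10)³ / (5.16006e+08)² m³/s² ≈ 4.003e+15 m³/s² = 4.003 × 10^15 m³/s².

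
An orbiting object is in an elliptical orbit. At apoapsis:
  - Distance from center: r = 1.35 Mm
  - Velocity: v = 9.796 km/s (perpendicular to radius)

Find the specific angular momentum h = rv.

Convert to SI: r = 1.35 Mm = 1.35e+06 m; v = 9.796 km/s = 9796 m/s.
With v perpendicular to r, h = r · v.
h = 1.35e+06 · 9796 m²/s ≈ 1.322e+10 m²/s.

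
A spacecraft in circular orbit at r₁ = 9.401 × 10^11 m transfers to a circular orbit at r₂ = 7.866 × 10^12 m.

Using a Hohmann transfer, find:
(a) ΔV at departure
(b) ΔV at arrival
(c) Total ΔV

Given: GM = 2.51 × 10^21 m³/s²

Transfer semi-major axis: a_t = (r₁ + r₂)/2 = (9.401e+11 + 7.866e+12)/2 = 4.40305e+12 m.
Circular speeds: v₁ = √(GM/r₁) = 51671.4 m/s, v₂ = √(GM/r₂) = 17863.2 m/s.
Transfer speeds (vis-viva v² = GM(2/r − 1/a_t)): v₁ᵗ = 69063.7 m/s, v₂ᵗ = 8254.11 m/s.
(a) ΔV₁ = |v₁ᵗ − v₁| ≈ 1.739e+04 m/s = 17.39 km/s.
(b) ΔV₂ = |v₂ − v₂ᵗ| ≈ 9609 m/s = 9.609 km/s.
(c) ΔV_total = ΔV₁ + ΔV₂ ≈ 2.7e+04 m/s = 27 km/s.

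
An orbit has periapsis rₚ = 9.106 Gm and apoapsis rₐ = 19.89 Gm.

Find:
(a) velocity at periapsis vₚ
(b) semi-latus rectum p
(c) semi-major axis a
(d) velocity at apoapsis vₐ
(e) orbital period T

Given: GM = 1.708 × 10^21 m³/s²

Convert to SI: rₚ = 9.106 Gm = 9.106e+09 m; rₐ = 19.89 Gm = 1.989e+10 m.
(a) With a = (rₚ + rₐ)/2 = 1.4498e+10 m, vₚ = √(GM (2/rₚ − 1/a)) = √(1.708e+21 · (2/9.106e+09 − 1/1.4498e+10)) m/s ≈ 5.073e+05 m/s
(b) From a = (rₚ + rₐ)/2 = 1.4498e+10 m and e = (rₐ − rₚ)/(rₐ + rₚ) = 0.371913, p = a(1 − e²) = 1.4498e+10 · (1 − (0.371913)²) ≈ 1.249e+10 m
(c) a = (rₚ + rₐ)/2 = (9.106e+09 + 1.989e+10)/2 ≈ 1.45e+10 m
(d) With a = (rₚ + rₐ)/2 = 1.4498e+10 m, vₐ = √(GM (2/rₐ − 1/a)) = √(1.708e+21 · (2/1.989e+10 − 1/1.4498e+10)) m/s ≈ 2.322e+05 m/s
(e) With a = (rₚ + rₐ)/2 = 1.4498e+10 m, T = 2π √(a³/GM) = 2π √((1.4498e+10)³/1.708e+21) s ≈ 2.654e+05 s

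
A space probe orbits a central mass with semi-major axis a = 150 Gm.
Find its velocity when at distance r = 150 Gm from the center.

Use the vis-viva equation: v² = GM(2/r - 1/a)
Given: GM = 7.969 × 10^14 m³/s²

Convert to SI: a = 150 Gm = 1.5e+11 m; r = 150 Gm = 1.5e+11 m.
Vis-viva: v = √(GM · (2/r − 1/a)).
2/r − 1/a = 2/1.5e+11 − 1/1.5e+11 = 6.66667e-12 m⁻¹.
v = √(7.969e+14 · 6.66667e-12) m/s ≈ 72.89 m/s = 72.89 m/s.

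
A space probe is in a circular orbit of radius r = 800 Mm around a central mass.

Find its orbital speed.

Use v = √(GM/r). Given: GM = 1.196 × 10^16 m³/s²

Convert to SI: r = 800 Mm = 8e+08 m.
For a circular orbit, gravity supplies the centripetal force, so v = √(GM / r).
v = √(1.196e+16 / 8e+08) m/s ≈ 3867 m/s = 3.867 km/s.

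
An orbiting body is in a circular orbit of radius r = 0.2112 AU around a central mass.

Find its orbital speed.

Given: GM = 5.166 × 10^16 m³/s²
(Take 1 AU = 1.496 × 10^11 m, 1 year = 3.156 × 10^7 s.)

Convert to SI: r = 0.2112 AU = 3.15955e+10 m.
For a circular orbit, gravity supplies the centripetal force, so v = √(GM / r).
v = √(5.166e+16 / 3.15955e+10) m/s ≈ 1279 m/s = 0.2698 AU/year.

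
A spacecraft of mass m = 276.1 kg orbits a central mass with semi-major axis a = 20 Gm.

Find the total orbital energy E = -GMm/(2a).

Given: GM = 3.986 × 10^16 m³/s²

Convert to SI: a = 20 Gm = 2e+10 m.
E = −GMm / (2a).
E = −3.986e+16 · 276.1 / (2 · 2e+10) J ≈ -2.751e+08 J = -275.1 MJ.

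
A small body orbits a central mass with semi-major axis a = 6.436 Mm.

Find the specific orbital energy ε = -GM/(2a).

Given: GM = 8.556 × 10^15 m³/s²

Convert to SI: a = 6.436 Mm = 6.436e+06 m.
ε = −GM / (2a).
ε = −8.556e+15 / (2 · 6.436e+06) J/kg ≈ -6.647e+08 J/kg = -664.7 MJ/kg.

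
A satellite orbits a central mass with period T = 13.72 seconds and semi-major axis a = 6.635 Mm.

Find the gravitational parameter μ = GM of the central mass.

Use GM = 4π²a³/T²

Convert to SI: a = 6.635 Mm = 6.635e+06 m.
GM = 4π² · a³ / T².
GM = 4π² · (6.635e+06)³ / (13.72)² m³/s² ≈ 6.126e+19 m³/s² = 6.126 × 10^19 m³/s².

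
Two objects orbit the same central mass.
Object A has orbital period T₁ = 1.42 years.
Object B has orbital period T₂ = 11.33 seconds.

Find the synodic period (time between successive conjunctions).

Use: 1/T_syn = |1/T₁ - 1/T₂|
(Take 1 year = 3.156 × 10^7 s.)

Convert to SI: T₁ = 1.42 years = 4.48152e+07 s.
T_syn = |T₁ · T₂ / (T₁ − T₂)|.
T_syn = |4.48152e+07 · 11.33 / (4.48152e+07 − 11.33)| s ≈ 11.33 s = 11.33 seconds.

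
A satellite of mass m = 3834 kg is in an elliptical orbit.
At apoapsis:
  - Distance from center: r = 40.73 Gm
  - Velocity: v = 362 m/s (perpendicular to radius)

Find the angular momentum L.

Convert to SI: r = 40.73 Gm = 4.073e+10 m.
Since v is perpendicular to r, L = m · v · r.
L = 3834 · 362 · 4.073e+10 kg·m²/s ≈ 5.653e+16 kg·m²/s.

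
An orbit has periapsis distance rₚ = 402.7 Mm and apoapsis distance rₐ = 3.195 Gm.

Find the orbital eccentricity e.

Convert to SI: rₚ = 402.7 Mm = 4.027e+08 m; rₐ = 3.195 Gm = 3.195e+09 m.
e = (rₐ − rₚ) / (rₐ + rₚ).
e = (3.195e+09 − 4.027e+08) / (3.195e+09 + 4.027e+08) = 2.7923e+09 / 3.5977e+09 ≈ 0.7761.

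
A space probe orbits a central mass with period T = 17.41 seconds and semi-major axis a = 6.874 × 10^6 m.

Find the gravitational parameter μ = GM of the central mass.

GM = 4π² · a³ / T².
GM = 4π² · (6.874e+06)³ / (17.41)² m³/s² ≈ 4.23e+19 m³/s² = 4.23 × 10^19 m³/s².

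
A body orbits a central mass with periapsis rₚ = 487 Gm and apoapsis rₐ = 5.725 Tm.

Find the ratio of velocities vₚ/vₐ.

Convert to SI: rₚ = 487 Gm = 4.87e+11 m; rₐ = 5.725 Tm = 5.725e+12 m.
Conservation of angular momentum gives rₚvₚ = rₐvₐ, so vₚ/vₐ = rₐ/rₚ.
vₚ/vₐ = 5.725e+12 / 4.87e+11 ≈ 11.76.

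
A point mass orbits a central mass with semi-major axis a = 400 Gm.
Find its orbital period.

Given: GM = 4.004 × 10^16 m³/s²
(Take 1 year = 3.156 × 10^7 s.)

Convert to SI: a = 400 Gm = 4e+11 m.
Kepler's third law: T = 2π √(a³ / GM).
Substituting a = 4e+11 m and GM = 4.004e+16 m³/s²:
T = 2π √((4e+11)³ / 4.004e+16) s
T ≈ 7.944e+09 s = 251.7 years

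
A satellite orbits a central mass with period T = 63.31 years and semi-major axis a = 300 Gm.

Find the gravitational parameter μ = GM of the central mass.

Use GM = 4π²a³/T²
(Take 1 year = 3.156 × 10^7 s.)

Convert to SI: T = 63.31 years = 1.99806e+09 s; a = 300 Gm = 3e+11 m.
GM = 4π² · a³ / T².
GM = 4π² · (3e+11)³ / (1.99806e+09)² m³/s² ≈ 2.67e+17 m³/s² = 2.67 × 10^17 m³/s².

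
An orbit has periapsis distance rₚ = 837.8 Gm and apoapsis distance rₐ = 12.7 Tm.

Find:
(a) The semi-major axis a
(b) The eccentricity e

Convert to SI: rₚ = 837.8 Gm = 8.378e+11 m; rₐ = 12.7 Tm = 1.27e+13 m.
(a) a = (rₚ + rₐ) / 2 = (8.378e+11 + 1.27e+13) / 2 ≈ 6.769e+12 m = 6.769 Tm.
(b) e = (rₐ − rₚ) / (rₐ + rₚ) = (1.27e+13 − 8.378e+11) / (1.27e+13 + 8.378e+11) ≈ 0.8762.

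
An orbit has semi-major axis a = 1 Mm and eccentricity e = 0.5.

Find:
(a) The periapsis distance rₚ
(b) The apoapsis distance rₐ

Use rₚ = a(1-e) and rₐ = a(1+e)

Convert to SI: a = 1 Mm = 1e+06 m.
(a) rₚ = a(1 − e) = 1e+06 · (1 − 0.5) = 1e+06 · 0.5 ≈ 5e+05 m = 500 km.
(b) rₐ = a(1 + e) = 1e+06 · (1 + 0.5) = 1e+06 · 1.5 ≈ 1.5e+06 m = 1.5 Mm.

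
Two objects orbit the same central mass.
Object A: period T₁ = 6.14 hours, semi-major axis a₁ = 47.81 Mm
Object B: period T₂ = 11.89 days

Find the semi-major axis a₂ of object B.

Convert to SI: T₁ = 6.14 hours = 22104 s; a₁ = 47.81 Mm = 4.781e+07 m; T₂ = 11.89 days = 1.0273e+06 s.
Kepler's third law: (T₁/T₂)² = (a₁/a₂)³ ⇒ a₂ = a₁ · (T₂/T₁)^(2/3).
T₂/T₁ = 1.0273e+06 / 22104 = 46.4756.
a₂ = 4.781e+07 · (46.4756)^(2/3) m ≈ 6.18e+08 m = 618 Mm.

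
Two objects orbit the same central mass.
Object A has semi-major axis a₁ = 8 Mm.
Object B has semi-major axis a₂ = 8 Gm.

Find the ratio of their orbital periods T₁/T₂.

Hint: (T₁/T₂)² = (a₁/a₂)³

Convert to SI: a₁ = 8 Mm = 8e+06 m; a₂ = 8 Gm = 8e+09 m.
From Kepler's third law, (T₁/T₂)² = (a₁/a₂)³, so T₁/T₂ = (a₁/a₂)^(3/2).
a₁/a₂ = 8e+06 / 8e+09 = 0.001.
T₁/T₂ = (0.001)^(3/2) ≈ 3.162e-05.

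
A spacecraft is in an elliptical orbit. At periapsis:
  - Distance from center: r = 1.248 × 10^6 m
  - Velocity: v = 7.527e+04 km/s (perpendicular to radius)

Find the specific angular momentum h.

Convert to SI: v = 7.527e+04 km/s = 7.527e+07 m/s.
With v perpendicular to r, h = r · v.
h = 1.248e+06 · 7.527e+07 m²/s ≈ 9.394e+13 m²/s.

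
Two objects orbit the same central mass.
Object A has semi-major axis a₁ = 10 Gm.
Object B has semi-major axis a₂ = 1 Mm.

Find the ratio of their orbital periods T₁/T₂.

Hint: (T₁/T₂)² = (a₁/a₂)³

Convert to SI: a₁ = 10 Gm = 1e+10 m; a₂ = 1 Mm = 1e+06 m.
From Kepler's third law, (T₁/T₂)² = (a₁/a₂)³, so T₁/T₂ = (a₁/a₂)^(3/2).
a₁/a₂ = 1e+10 / 1e+06 = 10000.
T₁/T₂ = (10000)^(3/2) ≈ 1e+06.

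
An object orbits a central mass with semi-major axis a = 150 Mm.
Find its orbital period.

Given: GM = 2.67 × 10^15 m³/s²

Convert to SI: a = 150 Mm = 1.5e+08 m.
Kepler's third law: T = 2π √(a³ / GM).
Substituting a = 1.5e+08 m and GM = 2.67e+15 m³/s²:
T = 2π √((1.5e+08)³ / 2.67e+15) s
T ≈ 2.234e+05 s = 2.586 days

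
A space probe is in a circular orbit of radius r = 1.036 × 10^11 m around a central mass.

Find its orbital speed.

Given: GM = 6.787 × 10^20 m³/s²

For a circular orbit, gravity supplies the centripetal force, so v = √(GM / r).
v = √(6.787e+20 / 1.036e+11) m/s ≈ 8.094e+04 m/s = 80.94 km/s.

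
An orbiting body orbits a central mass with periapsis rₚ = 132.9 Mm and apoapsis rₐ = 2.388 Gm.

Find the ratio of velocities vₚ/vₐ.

Convert to SI: rₚ = 132.9 Mm = 1.329e+08 m; rₐ = 2.388 Gm = 2.388e+09 m.
Conservation of angular momentum gives rₚvₚ = rₐvₐ, so vₚ/vₐ = rₐ/rₚ.
vₚ/vₐ = 2.388e+09 / 1.329e+08 ≈ 17.97.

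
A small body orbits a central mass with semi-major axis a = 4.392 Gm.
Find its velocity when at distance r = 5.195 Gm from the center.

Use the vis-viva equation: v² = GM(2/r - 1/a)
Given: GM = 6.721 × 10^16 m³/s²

Convert to SI: a = 4.392 Gm = 4.392e+09 m; r = 5.195 Gm = 5.195e+09 m.
Vis-viva: v = √(GM · (2/r − 1/a)).
2/r − 1/a = 2/5.195e+09 − 1/4.392e+09 = 1.57299e-10 m⁻¹.
v = √(6.721e+16 · 1.57299e-10) m/s ≈ 3251 m/s = 3.251 km/s.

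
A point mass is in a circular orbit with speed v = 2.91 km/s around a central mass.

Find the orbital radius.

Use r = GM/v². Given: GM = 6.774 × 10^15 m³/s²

Convert to SI: v = 2.91 km/s = 2910 m/s.
For a circular orbit, v² = GM / r, so r = GM / v².
r = 6.774e+15 / (2910)² m ≈ 7.999e+08 m = 799.9 Mm.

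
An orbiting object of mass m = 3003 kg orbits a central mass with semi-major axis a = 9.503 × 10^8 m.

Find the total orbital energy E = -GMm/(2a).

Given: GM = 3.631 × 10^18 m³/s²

E = −GMm / (2a).
E = −3.631e+18 · 3003 / (2 · 9.503e+08) J ≈ -5.737e+12 J = -5.737 TJ.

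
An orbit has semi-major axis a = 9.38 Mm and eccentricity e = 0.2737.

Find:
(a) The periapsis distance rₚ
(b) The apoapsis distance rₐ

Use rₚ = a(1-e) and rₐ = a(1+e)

Convert to SI: a = 9.38 Mm = 9.38e+06 m.
(a) rₚ = a(1 − e) = 9.38e+06 · (1 − 0.2737) = 9.38e+06 · 0.7263 ≈ 6.813e+06 m = 6.813 Mm.
(b) rₐ = a(1 + e) = 9.38e+06 · (1 + 0.2737) = 9.38e+06 · 1.2737 ≈ 1.195e+07 m = 11.95 Mm.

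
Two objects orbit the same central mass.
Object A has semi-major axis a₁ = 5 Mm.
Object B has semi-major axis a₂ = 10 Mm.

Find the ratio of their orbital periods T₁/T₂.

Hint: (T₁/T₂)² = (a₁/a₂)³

Convert to SI: a₁ = 5 Mm = 5e+06 m; a₂ = 10 Mm = 1e+07 m.
From Kepler's third law, (T₁/T₂)² = (a₁/a₂)³, so T₁/T₂ = (a₁/a₂)^(3/2).
a₁/a₂ = 5e+06 / 1e+07 = 0.5.
T₁/T₂ = (0.5)^(3/2) ≈ 0.3536.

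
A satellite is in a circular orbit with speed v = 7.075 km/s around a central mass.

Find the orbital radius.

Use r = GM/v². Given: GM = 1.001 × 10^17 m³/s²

Convert to SI: v = 7.075 km/s = 7075 m/s.
For a circular orbit, v² = GM / r, so r = GM / v².
r = 1.001e+17 / (7075)² m ≈ 2e+09 m = 2 Gm.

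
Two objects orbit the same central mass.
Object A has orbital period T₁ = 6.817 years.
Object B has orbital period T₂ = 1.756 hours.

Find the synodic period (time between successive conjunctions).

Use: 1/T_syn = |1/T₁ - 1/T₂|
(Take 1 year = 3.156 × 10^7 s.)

Convert to SI: T₁ = 6.817 years = 2.15145e+08 s; T₂ = 1.756 hours = 6321.6 s.
T_syn = |T₁ · T₂ / (T₁ − T₂)|.
T_syn = |2.15145e+08 · 6321.6 / (2.15145e+08 − 6321.6)| s ≈ 6322 s = 1.756 hours.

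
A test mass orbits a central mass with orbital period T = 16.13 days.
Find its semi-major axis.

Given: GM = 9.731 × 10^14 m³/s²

Convert to SI: T = 16.13 days = 1.39363e+06 s.
Invert Kepler's third law: a = (GM · T² / (4π²))^(1/3).
Substituting T = 1.39363e+06 s and GM = 9.731e+14 m³/s²:
a = (9.731e+14 · (1.39363e+06)² / (4π²))^(1/3) m
a ≈ 3.631e+08 m = 363.1 Mm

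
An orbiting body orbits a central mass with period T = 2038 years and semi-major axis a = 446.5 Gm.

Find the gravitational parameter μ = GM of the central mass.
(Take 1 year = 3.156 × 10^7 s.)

Convert to SI: T = 2038 years = 6.43193e+10 s; a = 446.5 Gm = 4.465e+11 m.
GM = 4π² · a³ / T².
GM = 4π² · (4.465e+11)³ / (6.43193e+10)² m³/s² ≈ 8.495e+14 m³/s² = 8.495 × 10^14 m³/s².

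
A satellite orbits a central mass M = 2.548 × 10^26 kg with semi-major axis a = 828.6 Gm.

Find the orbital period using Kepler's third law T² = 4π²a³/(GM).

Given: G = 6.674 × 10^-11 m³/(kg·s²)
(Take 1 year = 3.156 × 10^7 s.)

Convert to SI: a = 828.6 Gm = 8.286e+11 m.
GM = G · M = 6.674e-11 · 2.548e+26 = 1.70054e+16 m³/s².
Kepler's third law: T = 2π √(a³ / GM).
Substituting a = 8.286e+11 m and GM = 1.70054e+16 m³/s²:
T = 2π √((8.286e+11)³ / 1.70054e+16) s
T ≈ 3.634e+10 s = 1152 years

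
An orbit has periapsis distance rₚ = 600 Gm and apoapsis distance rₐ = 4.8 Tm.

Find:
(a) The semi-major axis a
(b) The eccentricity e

Convert to SI: rₚ = 600 Gm = 6e+11 m; rₐ = 4.8 Tm = 4.8e+12 m.
(a) a = (rₚ + rₐ) / 2 = (6e+11 + 4.8e+12) / 2 ≈ 2.7e+12 m = 2.7 Tm.
(b) e = (rₐ − rₚ) / (rₐ + rₚ) = (4.8e+12 − 6e+11) / (4.8e+12 + 6e+11) ≈ 0.7778.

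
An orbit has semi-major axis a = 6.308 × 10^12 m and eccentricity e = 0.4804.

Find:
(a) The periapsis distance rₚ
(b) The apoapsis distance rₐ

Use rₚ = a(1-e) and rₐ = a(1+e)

(a) rₚ = a(1 − e) = 6.308e+12 · (1 − 0.4804) = 6.308e+12 · 0.5196 ≈ 3.278e+12 m = 3.278 × 10^12 m.
(b) rₐ = a(1 + e) = 6.308e+12 · (1 + 0.4804) = 6.308e+12 · 1.4804 ≈ 9.338e+12 m = 9.338 × 10^12 m.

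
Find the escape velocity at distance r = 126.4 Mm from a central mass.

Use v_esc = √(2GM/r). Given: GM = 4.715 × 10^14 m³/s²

Convert to SI: r = 126.4 Mm = 1.264e+08 m.
Escape velocity comes from setting total energy to zero: ½v² − GM/r = 0 ⇒ v_esc = √(2GM / r).
v_esc = √(2 · 4.715e+14 / 1.264e+08) m/s ≈ 2731 m/s = 2.731 km/s.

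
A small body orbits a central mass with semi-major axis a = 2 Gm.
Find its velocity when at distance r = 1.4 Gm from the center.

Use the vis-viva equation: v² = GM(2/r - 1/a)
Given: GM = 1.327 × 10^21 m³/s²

Convert to SI: a = 2 Gm = 2e+09 m; r = 1.4 Gm = 1.4e+09 m.
Vis-viva: v = √(GM · (2/r − 1/a)).
2/r − 1/a = 2/1.4e+09 − 1/2e+09 = 9.28571e-10 m⁻¹.
v = √(1.327e+21 · 9.28571e-10) m/s ≈ 1.11e+06 m/s = 1110 km/s.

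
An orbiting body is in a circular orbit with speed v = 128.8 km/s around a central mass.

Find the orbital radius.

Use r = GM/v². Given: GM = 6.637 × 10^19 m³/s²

Convert to SI: v = 128.8 km/s = 128800 m/s.
For a circular orbit, v² = GM / r, so r = GM / v².
r = 6.637e+19 / (128800)² m ≈ 4.001e+09 m = 4.001 Gm.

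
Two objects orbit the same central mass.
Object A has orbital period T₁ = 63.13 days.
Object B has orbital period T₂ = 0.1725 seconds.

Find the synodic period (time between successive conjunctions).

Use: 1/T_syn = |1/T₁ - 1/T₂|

Convert to SI: T₁ = 63.13 days = 5.45443e+06 s.
T_syn = |T₁ · T₂ / (T₁ − T₂)|.
T_syn = |5.45443e+06 · 0.1725 / (5.45443e+06 − 0.1725)| s ≈ 0.1725 s = 0.1725 seconds.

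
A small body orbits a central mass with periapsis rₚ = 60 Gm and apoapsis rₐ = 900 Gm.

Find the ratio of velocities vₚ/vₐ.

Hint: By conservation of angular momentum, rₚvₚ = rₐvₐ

Convert to SI: rₚ = 60 Gm = 6e+10 m; rₐ = 900 Gm = 9e+11 m.
Conservation of angular momentum gives rₚvₚ = rₐvₐ, so vₚ/vₐ = rₐ/rₚ.
vₚ/vₐ = 9e+11 / 6e+10 ≈ 15.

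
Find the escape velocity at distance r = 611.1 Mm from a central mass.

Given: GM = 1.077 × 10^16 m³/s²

Convert to SI: r = 611.1 Mm = 6.111e+08 m.
Escape velocity comes from setting total energy to zero: ½v² − GM/r = 0 ⇒ v_esc = √(2GM / r).
v_esc = √(2 · 1.077e+16 / 6.111e+08) m/s ≈ 5937 m/s = 5.937 km/s.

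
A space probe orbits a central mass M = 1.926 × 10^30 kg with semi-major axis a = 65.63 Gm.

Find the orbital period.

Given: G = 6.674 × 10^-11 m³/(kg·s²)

Convert to SI: a = 65.63 Gm = 6.563e+10 m.
GM = G · M = 6.674e-11 · 1.926e+30 = 1.28541e+20 m³/s².
Kepler's third law: T = 2π √(a³ / GM).
Substituting a = 6.563e+10 m and GM = 1.28541e+20 m³/s²:
T = 2π √((6.563e+10)³ / 1.28541e+20) s
T ≈ 9.318e+06 s = 107.8 days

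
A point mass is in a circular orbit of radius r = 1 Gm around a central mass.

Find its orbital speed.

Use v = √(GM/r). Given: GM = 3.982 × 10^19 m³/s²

Convert to SI: r = 1 Gm = 1e+09 m.
For a circular orbit, gravity supplies the centripetal force, so v = √(GM / r).
v = √(3.982e+19 / 1e+09) m/s ≈ 1.995e+05 m/s = 199.5 km/s.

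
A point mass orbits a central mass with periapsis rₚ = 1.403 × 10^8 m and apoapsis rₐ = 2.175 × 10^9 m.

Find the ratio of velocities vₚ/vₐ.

Conservation of angular momentum gives rₚvₚ = rₐvₐ, so vₚ/vₐ = rₐ/rₚ.
vₚ/vₐ = 2.175e+09 / 1.403e+08 ≈ 15.5.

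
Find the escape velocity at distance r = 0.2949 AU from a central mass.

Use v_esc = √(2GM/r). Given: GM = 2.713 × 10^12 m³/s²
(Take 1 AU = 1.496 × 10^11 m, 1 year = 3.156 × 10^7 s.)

Convert to SI: r = 0.2949 AU = 4.4117e+10 m.
Escape velocity comes from setting total energy to zero: ½v² − GM/r = 0 ⇒ v_esc = √(2GM / r).
v_esc = √(2 · 2.713e+12 / 4.4117e+10) m/s ≈ 11.09 m/s = 0.00234 AU/year.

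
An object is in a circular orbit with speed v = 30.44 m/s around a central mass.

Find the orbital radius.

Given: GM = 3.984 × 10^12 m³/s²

For a circular orbit, v² = GM / r, so r = GM / v².
r = 3.984e+12 / (30.44)² m ≈ 4.3e+09 m = 4.3 × 10^9 m.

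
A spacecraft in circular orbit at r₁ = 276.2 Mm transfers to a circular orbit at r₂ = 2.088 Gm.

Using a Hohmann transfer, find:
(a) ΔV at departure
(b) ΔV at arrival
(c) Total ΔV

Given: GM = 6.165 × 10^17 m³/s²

Convert to SI: r₁ = 276.2 Mm = 2.762e+08 m; r₂ = 2.088 Gm = 2.088e+09 m.
Transfer semi-major axis: a_t = (r₁ + r₂)/2 = (2.762e+08 + 2.088e+09)/2 = 1.1821e+09 m.
Circular speeds: v₁ = √(GM/r₁) = 47244.9 m/s, v₂ = √(GM/r₂) = 17183.1 m/s.
Transfer speeds (vis-viva v² = GM(2/r − 1/a_t)): v₁ᵗ = 62790.3 m/s, v₂ᵗ = 8305.89 m/s.
(a) ΔV₁ = |v₁ᵗ − v₁| ≈ 1.555e+04 m/s = 15.55 km/s.
(b) ΔV₂ = |v₂ − v₂ᵗ| ≈ 8877 m/s = 8.877 km/s.
(c) ΔV_total = ΔV₁ + ΔV₂ ≈ 2.442e+04 m/s = 24.42 km/s.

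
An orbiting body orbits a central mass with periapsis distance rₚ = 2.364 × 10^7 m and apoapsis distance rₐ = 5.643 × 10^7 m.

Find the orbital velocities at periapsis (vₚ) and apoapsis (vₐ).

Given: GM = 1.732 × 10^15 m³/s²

Use the vis-viva equation v² = GM(2/r − 1/a) with a = (rₚ + rₐ)/2 = (2.364e+07 + 5.643e+07)/2 = 4.0035e+07 m.
vₚ = √(GM · (2/rₚ − 1/a)) = √(1.732e+15 · (2/2.364e+07 − 1/4.0035e+07)) m/s ≈ 1.016e+04 m/s = 10.16 km/s.
vₐ = √(GM · (2/rₐ − 1/a)) = √(1.732e+15 · (2/5.643e+07 − 1/4.0035e+07)) m/s ≈ 4257 m/s = 4.257 km/s.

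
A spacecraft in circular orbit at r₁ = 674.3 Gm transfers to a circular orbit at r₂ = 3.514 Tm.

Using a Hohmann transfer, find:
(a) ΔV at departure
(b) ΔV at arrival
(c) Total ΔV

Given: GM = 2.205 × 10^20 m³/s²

Convert to SI: r₁ = 674.3 Gm = 6.743e+11 m; r₂ = 3.514 Tm = 3.514e+12 m.
Transfer semi-major axis: a_t = (r₁ + r₂)/2 = (6.743e+11 + 3.514e+12)/2 = 2.09415e+12 m.
Circular speeds: v₁ = √(GM/r₁) = 18083.3 m/s, v₂ = √(GM/r₂) = 7921.43 m/s.
Transfer speeds (vis-viva v² = GM(2/r − 1/a_t)): v₁ᵗ = 23424.7 m/s, v₂ᵗ = 4494.96 m/s.
(a) ΔV₁ = |v₁ᵗ − v₁| ≈ 5341 m/s = 5.341 km/s.
(b) ΔV₂ = |v₂ − v₂ᵗ| ≈ 3426 m/s = 3.426 km/s.
(c) ΔV_total = ΔV₁ + ΔV₂ ≈ 8768 m/s = 8.768 km/s.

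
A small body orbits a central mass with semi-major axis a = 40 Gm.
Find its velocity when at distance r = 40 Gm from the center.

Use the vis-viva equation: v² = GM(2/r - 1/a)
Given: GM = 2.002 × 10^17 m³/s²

Convert to SI: a = 40 Gm = 4e+10 m; r = 40 Gm = 4e+10 m.
Vis-viva: v = √(GM · (2/r − 1/a)).
2/r − 1/a = 2/4e+10 − 1/4e+10 = 2.5e-11 m⁻¹.
v = √(2.002e+17 · 2.5e-11) m/s ≈ 2237 m/s = 2.237 km/s.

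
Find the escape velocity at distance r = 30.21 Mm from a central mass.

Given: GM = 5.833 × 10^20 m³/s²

Convert to SI: r = 30.21 Mm = 3.021e+07 m.
Escape velocity comes from setting total energy to zero: ½v² − GM/r = 0 ⇒ v_esc = √(2GM / r).
v_esc = √(2 · 5.833e+20 / 3.021e+07) m/s ≈ 6.214e+06 m/s = 6214 km/s.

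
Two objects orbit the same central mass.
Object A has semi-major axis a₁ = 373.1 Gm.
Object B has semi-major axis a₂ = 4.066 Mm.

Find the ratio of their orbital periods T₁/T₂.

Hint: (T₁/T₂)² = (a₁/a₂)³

Convert to SI: a₁ = 373.1 Gm = 3.731e+11 m; a₂ = 4.066 Mm = 4.066e+06 m.
From Kepler's third law, (T₁/T₂)² = (a₁/a₂)³, so T₁/T₂ = (a₁/a₂)^(3/2).
a₁/a₂ = 3.731e+11 / 4.066e+06 = 91760.9.
T₁/T₂ = (91760.9)^(3/2) ≈ 2.78e+07.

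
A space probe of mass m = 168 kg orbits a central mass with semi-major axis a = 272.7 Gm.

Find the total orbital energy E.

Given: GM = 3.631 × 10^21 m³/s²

Convert to SI: a = 272.7 Gm = 2.727e+11 m.
E = −GMm / (2a).
E = −3.631e+21 · 168 / (2 · 2.727e+11) J ≈ -1.118e+12 J = -1.118 TJ.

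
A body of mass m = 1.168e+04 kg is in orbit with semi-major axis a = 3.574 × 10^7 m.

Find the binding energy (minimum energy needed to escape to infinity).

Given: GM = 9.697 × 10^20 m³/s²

Total orbital energy is E = −GMm/(2a); binding energy is E_bind = −E = GMm/(2a).
E_bind = 9.697e+20 · 1.168e+04 / (2 · 3.574e+07) J ≈ 1.585e+17 J = 158.5 PJ.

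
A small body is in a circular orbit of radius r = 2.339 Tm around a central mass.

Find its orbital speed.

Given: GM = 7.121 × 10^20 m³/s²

Convert to SI: r = 2.339 Tm = 2.339e+12 m.
For a circular orbit, gravity supplies the centripetal force, so v = √(GM / r).
v = √(7.121e+20 / 2.339e+12) m/s ≈ 1.745e+04 m/s = 17.45 km/s.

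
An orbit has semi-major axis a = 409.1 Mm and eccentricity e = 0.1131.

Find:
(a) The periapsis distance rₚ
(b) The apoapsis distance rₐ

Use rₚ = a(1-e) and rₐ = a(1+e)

Convert to SI: a = 409.1 Mm = 4.091e+08 m.
(a) rₚ = a(1 − e) = 4.091e+08 · (1 − 0.1131) = 4.091e+08 · 0.8869 ≈ 3.628e+08 m = 362.8 Mm.
(b) rₐ = a(1 + e) = 4.091e+08 · (1 + 0.1131) = 4.091e+08 · 1.1131 ≈ 4.554e+08 m = 455.4 Mm.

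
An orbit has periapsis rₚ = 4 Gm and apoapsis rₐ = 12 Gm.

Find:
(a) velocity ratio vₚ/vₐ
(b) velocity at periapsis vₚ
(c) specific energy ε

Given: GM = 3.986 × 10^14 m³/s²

Convert to SI: rₚ = 4 Gm = 4e+09 m; rₐ = 12 Gm = 1.2e+10 m.
(a) Conservation of angular momentum (rₚvₚ = rₐvₐ) gives vₚ/vₐ = rₐ/rₚ = 1.2e+10/4e+09 ≈ 3
(b) With a = (rₚ + rₐ)/2 = 8e+09 m, vₚ = √(GM (2/rₚ − 1/a)) = √(3.986e+14 · (2/4e+09 − 1/8e+09)) m/s ≈ 386.6 m/s
(c) With a = (rₚ + rₐ)/2 = 8e+09 m, ε = −GM/(2a) = −3.986e+14/(2 · 8e+09) J/kg ≈ -2.491e+04 J/kg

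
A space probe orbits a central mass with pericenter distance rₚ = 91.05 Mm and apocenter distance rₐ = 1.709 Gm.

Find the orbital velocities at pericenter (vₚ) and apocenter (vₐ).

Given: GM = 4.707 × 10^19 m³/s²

Convert to SI: rₚ = 91.05 Mm = 9.105e+07 m; rₐ = 1.709 Gm = 1.709e+09 m.
Use the vis-viva equation v² = GM(2/r − 1/a) with a = (rₚ + rₐ)/2 = (9.105e+07 + 1.709e+09)/2 = 9.00025e+08 m.
vₚ = √(GM · (2/rₚ − 1/a)) = √(4.707e+19 · (2/9.105e+07 − 1/9.00025e+08)) m/s ≈ 9.908e+05 m/s = 990.8 km/s.
vₐ = √(GM · (2/rₐ − 1/a)) = √(4.707e+19 · (2/1.709e+09 − 1/9.00025e+08)) m/s ≈ 5.279e+04 m/s = 52.79 km/s.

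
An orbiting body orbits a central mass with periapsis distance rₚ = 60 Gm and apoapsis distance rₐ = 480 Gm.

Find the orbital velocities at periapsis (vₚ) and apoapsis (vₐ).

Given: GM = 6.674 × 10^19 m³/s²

Convert to SI: rₚ = 60 Gm = 6e+10 m; rₐ = 480 Gm = 4.8e+11 m.
Use the vis-viva equation v² = GM(2/r − 1/a) with a = (rₚ + rₐ)/2 = (6e+10 + 4.8e+11)/2 = 2.7e+11 m.
vₚ = √(GM · (2/rₚ − 1/a)) = √(6.674e+19 · (2/6e+10 − 1/2.7e+11)) m/s ≈ 4.447e+04 m/s = 44.47 km/s.
vₐ = √(GM · (2/rₐ − 1/a)) = √(6.674e+19 · (2/4.8e+11 − 1/2.7e+11)) m/s ≈ 5559 m/s = 5.559 km/s.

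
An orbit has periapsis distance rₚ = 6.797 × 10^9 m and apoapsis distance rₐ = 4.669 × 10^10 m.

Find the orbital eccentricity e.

e = (rₐ − rₚ) / (rₐ + rₚ).
e = (4.669e+10 − 6.797e+09) / (4.669e+10 + 6.797e+09) = 3.9893e+10 / 5.3487e+10 ≈ 0.7458.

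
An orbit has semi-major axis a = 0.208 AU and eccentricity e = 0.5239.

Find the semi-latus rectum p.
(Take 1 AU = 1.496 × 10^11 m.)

Convert to SI: a = 0.208 AU = 3.11168e+10 m.
p = a (1 − e²).
p = 3.11168e+10 · (1 − (0.5239)²) = 3.11168e+10 · 0.725529 ≈ 2.258e+10 m = 0.1509 AU.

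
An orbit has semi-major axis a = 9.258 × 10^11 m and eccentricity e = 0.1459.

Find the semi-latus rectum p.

p = a (1 − e²).
p = 9.258e+11 · (1 − (0.1459)²) = 9.258e+11 · 0.978713 ≈ 9.061e+11 m = 9.061 × 10^11 m.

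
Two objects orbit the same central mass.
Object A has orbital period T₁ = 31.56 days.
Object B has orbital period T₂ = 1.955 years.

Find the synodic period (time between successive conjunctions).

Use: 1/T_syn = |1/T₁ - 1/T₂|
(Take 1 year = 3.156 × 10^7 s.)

Convert to SI: T₁ = 31.56 days = 2.72678e+06 s; T₂ = 1.955 years = 6.16998e+07 s.
T_syn = |T₁ · T₂ / (T₁ − T₂)|.
T_syn = |2.72678e+06 · 6.16998e+07 / (2.72678e+06 − 6.16998e+07)| s ≈ 2.853e+06 s = 33.02 days.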